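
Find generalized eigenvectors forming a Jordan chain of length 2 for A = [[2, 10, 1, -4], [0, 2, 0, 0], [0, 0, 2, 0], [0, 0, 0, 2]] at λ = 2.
We seek v_1 ∈ ker((A - 2I)^2) \ ker(A - 2I), then set v_{i+1} = (A - 2I) v_i.

One such chain is v_1 = [[0, 0, 1, 0]]^T, v_2 = [[1, 0, 0, 0]]^T. Check: (A - 2I) v_2 = [[0, 0, 0, 0]]^T = 0.

v_1 = [[0, 0, 1, 0]]^T, v_2 = [[1, 0, 0, 0]]^T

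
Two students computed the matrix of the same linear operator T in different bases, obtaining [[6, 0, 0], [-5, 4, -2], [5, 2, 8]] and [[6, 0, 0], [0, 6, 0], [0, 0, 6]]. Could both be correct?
No.

Both have characteristic polynomial (x - 6)^3, but the minimal polynomial of A is (x - 6)^2 while the minimal polynomial of B is x - 6. The minimal polynomial is a similarity invariant, so A and B are not similar.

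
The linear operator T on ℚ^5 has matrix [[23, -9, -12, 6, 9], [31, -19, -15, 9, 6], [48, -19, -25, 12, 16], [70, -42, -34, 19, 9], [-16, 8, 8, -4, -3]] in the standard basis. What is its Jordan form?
J = [[-1, 1, 0, 0, 0], [0, -1, 1, 0, 0], [0, 0, -1, 0, 0], [0, 0, 0, -1, 1], [0, 0, 0, 0, -1]]

The characteristic polynomial is det(xI - A) = (x + 1)^5, so the eigenvalues are -1 (algebraic multiplicity 5).

For λ = -1: rank(A + I) = 3, rank((A + I)^2) = 1, rank((A + I)^3) = 0. The eigenspace has dimension 5 - 3 = 2, so there are 2 Jordan blocks; the rank sequence gives block sizes [3, 2].

Assembling the blocks gives the Jordan form J above.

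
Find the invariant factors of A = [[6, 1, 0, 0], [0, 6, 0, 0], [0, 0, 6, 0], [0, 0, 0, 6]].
x - 6, x - 6, (x - 6)^2

The Jordan structure of A has elementary divisors (x - 6)^2, (x - 6), (x - 6). Arranging the block sizes at each eigenvalue in decreasing order and taking row products gives the invariant factors.

Invariant factors (smallest first, each dividing the next): x - 6, x - 6, (x - 6)^2.

Check: the last factor (x - 6)^2 is the minimal polynomial, and the product (x - 6)^4 is the characteristic polynomial.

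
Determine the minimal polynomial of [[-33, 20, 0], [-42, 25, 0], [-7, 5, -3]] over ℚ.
The characteristic polynomial factors as (x + 3)^2(x + 5). The minimal polynomial is ∏(x - λ)^{k_λ} where k_λ is the size of the largest Jordan block at λ.

For λ = -5: rank(A + 5I) = 2, and the largest Jordan block has size 1 (the smallest k with rank((A + 5I)^k) = rank((A + 5I)^(k+1))).
For λ = -3: rank(A + 3I) = 2, and the largest Jordan block has size 2 (the smallest k with rank((A + 3I)^k) = rank((A + 3I)^(k+1))).

So m_A(x) = (x + 3)^2(x + 5).

m_A(x) = (x + 3)^2(x + 5)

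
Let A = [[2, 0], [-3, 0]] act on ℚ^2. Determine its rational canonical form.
The invariant factors of A (the non-unit diagonal entries of the Smith normal form of xI - A over ℚ[x]) are x(x - 2), each dividing the next. The characteristic polynomial is their product, x(x - 2).

The rational canonical form is the block-diagonal matrix of companion matrices C(f_i):
R = [[0, 0], [1, 2]].

R = [[0, 0], [1, 2]]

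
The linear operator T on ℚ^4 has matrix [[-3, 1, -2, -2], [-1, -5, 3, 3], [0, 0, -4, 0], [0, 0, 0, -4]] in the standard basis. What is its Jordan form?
The characteristic polynomial is det(xI - A) = (x + 4)^4, so the eigenvalues are -4 (algebraic multiplicity 4).

For λ = -4: rank(A + 4I) = 2, rank((A + 4I)^2) = 1, rank((A + 4I)^3) = 0. The eigenspace has dimension 4 - 2 = 2, so there are 2 Jordan blocks; the rank sequence gives block sizes [3, 1].

Assembling the blocks gives the Jordan form J above.

J = [[-4, 1, 0, 0], [0, -4, 1, 0], [0, 0, -4, 0], [0, 0, 0, -4]]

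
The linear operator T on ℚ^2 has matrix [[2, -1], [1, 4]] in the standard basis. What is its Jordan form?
The characteristic polynomial is det(xI - A) = (x - 3)^2, so the eigenvalues are 3 (algebraic multiplicity 2).

For λ = 3: rank(A - 3I) = 1, rank((A - 3I)^2) = 0. The eigenspace has dimension 2 - 1 = 1, so there is 1 Jordan block; the rank sequence gives block sizes [2].

Assembling the blocks gives the Jordan form J above.

J = [[3, 1], [0, 3]]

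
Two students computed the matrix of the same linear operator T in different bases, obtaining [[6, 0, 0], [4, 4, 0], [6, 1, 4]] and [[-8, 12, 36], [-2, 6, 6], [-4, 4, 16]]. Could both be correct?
Both have characteristic polynomial (x - 6)(x - 4)^2, but the minimal polynomial of A is (x - 6)(x - 4)^2 while the minimal polynomial of B is (x - 6)(x - 4). The minimal polynomial is a similarity invariant, so A and B are not similar.

No.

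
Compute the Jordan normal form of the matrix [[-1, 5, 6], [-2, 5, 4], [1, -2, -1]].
The characteristic polynomial is det(xI - A) = (x - 1)^3, so the eigenvalues are 1 (algebraic multiplicity 3).

For λ = 1: rank(A - I) = 2, rank((A - I)^2) = 1, rank((A - I)^3) = 0. The eigenspace has dimension 3 - 2 = 1, so there is 1 Jordan block; the rank sequence gives block sizes [3].

Assembling the blocks gives the Jordan form J above.

J = [[1, 1, 0], [0, 1, 1], [0, 0, 1]]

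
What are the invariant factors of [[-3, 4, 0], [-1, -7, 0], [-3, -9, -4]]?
(x + 4)(x + 5)^2

The Jordan structure of A has elementary divisors (x + 5)^2, (x + 4). Arranging the block sizes at each eigenvalue in decreasing order and taking row products gives the invariant factors.

Invariant factors (smallest first, each dividing the next): (x + 4)(x + 5)^2.

Check: the last factor (x + 4)(x + 5)^2 is the minimal polynomial, and the product (x + 4)(x + 5)^2 is the characteristic polynomial.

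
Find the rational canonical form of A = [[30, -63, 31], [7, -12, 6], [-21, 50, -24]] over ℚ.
R = [[0, 0, 32], [1, 0, 0], [0, 1, -6]]

The invariant factors of A (the non-unit diagonal entries of the Smith normal form of xI - A over ℚ[x]) are (x - 2)(x + 4)^2, each dividing the next. The characteristic polynomial is their product, (x - 2)(x + 4)^2.

The rational canonical form is the block-diagonal matrix of companion matrices C(f_i):
R = [[0, 0, 32], [1, 0, 0], [0, 1, -6]].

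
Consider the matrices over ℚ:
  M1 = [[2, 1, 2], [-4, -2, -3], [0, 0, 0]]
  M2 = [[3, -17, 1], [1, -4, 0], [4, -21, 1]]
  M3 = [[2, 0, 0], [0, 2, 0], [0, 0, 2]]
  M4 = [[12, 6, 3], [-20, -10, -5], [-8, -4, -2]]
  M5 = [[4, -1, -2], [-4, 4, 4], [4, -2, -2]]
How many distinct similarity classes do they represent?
4 classes: {M1, M2}, {M3}, {M4}, {M5}

Characteristic polynomials: χ_{M1} = x^3, χ_{M2} = x^3, χ_{M3} = (x - 2)^3, χ_{M4} = x^3, χ_{M5} = (x - 2)^3.

{M1, M2}: invariant factors x^3.

{M3}: invariant factors x - 2, x - 2, x - 2.

{M4}: invariant factors x, x^2.

{M5}: invariant factors x - 2, (x - 2)^2.

Matrices are similar if and only if their invariant-factor lists agree; the partition into similarity classes is {M1, M2}, {M3}, {M4}, {M5}.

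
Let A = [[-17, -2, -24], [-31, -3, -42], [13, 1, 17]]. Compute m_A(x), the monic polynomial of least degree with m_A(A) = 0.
m_A(x) = (x + 1)^3

The characteristic polynomial factors as (x + 1)^3. The minimal polynomial is ∏(x - λ)^{k_λ} where k_λ is the size of the largest Jordan block at λ.

For λ = -1: rank(A + I) = 2, and the largest Jordan block has size 3 (the smallest k with rank((A + I)^k) = rank((A + I)^(k+1))).

So m_A(x) = (x + 1)^3.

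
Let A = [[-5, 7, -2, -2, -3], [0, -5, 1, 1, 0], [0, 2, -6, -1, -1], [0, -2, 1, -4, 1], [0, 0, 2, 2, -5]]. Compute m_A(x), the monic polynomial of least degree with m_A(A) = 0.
The characteristic polynomial factors as (x + 5)^5. The minimal polynomial is ∏(x - λ)^{k_λ} where k_λ is the size of the largest Jordan block at λ.

For λ = -5: rank(A + 5I) = 3, and the largest Jordan block has size 3 (the smallest k with rank((A + 5I)^k) = rank((A + 5I)^(k+1))).

So m_A(x) = (x + 5)^3.

m_A(x) = (x + 5)^3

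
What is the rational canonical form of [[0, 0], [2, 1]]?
R = [[0, 0], [1, 1]]

The invariant factors of A (the non-unit diagonal entries of the Smith normal form of xI - A over ℚ[x]) are x(x - 1), each dividing the next. The characteristic polynomial is their product, x(x - 1).

The rational canonical form is the block-diagonal matrix of companion matrices C(f_i):
R = [[0, 0], [1, 1]].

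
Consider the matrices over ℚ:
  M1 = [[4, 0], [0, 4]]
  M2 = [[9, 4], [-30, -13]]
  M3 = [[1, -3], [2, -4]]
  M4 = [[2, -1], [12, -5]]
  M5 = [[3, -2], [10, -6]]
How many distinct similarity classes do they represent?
Characteristic polynomials: χ_{M1} = (x - 4)^2, χ_{M2} = (x + 1)(x + 3), χ_{M3} = (x + 1)(x + 2), χ_{M4} = (x + 1)(x + 2), χ_{M5} = (x + 1)(x + 2).

{M1}: invariant factors x - 4, x - 4.

{M2}: invariant factors (x + 1)(x + 3).

{M3, M4, M5}: invariant factors (x + 1)(x + 2).

Matrices are similar if and only if their invariant-factor lists agree; the partition into similarity classes is {M1}, {M2}, {M3, M4, M5}.

3 classes: {M1}, {M2}, {M3, M4, M5}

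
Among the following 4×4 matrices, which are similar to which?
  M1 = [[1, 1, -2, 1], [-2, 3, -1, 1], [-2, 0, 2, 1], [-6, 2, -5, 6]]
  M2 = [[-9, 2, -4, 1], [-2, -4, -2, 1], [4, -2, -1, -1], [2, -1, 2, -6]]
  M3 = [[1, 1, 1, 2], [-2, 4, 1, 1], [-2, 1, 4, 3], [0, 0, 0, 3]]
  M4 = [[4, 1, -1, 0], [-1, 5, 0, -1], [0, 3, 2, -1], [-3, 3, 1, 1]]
Characteristic polynomials: χ_{M1} = (x - 3)^4, χ_{M2} = (x + 5)^4, χ_{M3} = (x - 3)^4, χ_{M4} = (x - 3)^4.

{M1, M3, M4}: invariant factors (x - 3)^2, (x - 3)^2.

{M2}: invariant factors x + 5, (x + 5)^3.

Matrices are similar if and only if their invariant-factor lists agree; the partition into similarity classes is {M1, M3, M4}, {M2}.

2 classes: {M1, M3, M4}, {M2}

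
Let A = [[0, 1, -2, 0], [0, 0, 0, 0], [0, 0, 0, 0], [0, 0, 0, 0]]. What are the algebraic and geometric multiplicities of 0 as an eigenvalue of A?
The characteristic polynomial is x^4, so the factor x appears with exponent 4: the algebraic multiplicity is 4.

rank(A) = 1, so the eigenspace has dimension 4 - 1 = 3: the geometric multiplicity is 3.

Since 3 < 4, A is not diagonalizable.

algebraic multiplicity 4, geometric multiplicity 3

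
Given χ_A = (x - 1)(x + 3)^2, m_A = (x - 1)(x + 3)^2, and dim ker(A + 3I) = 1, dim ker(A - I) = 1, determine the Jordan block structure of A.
λ = -3: algebraic multiplicity 2 (exponent in χ_A), largest block size 2 (exponent in m_A), 1 block (geometric multiplicity). This forces block sizes [2].
λ = 1: algebraic multiplicity 1 (exponent in χ_A), largest block size 1 (exponent in m_A), 1 block (geometric multiplicity). This forces block sizes [1].

Jordan blocks: (-3, 2), (1, 1)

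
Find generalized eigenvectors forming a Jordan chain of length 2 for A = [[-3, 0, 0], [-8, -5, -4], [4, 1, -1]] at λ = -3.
v_1 = [[-1, -1, 3]]^T, v_2 = [[0, -2, 1]]^T

We seek v_1 ∈ ker((A + 3I)^2) \ ker(A + 3I), then set v_{i+1} = (A + 3I) v_i.

One such chain is v_1 = [[-1, -1, 3]]^T, v_2 = [[0, -2, 1]]^T. Check: (A + 3I) v_2 = [[0, 0, 0]]^T = 0.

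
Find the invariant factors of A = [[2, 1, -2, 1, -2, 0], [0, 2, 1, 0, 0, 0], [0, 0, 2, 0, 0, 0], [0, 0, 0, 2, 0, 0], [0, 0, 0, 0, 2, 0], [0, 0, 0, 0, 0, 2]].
The Jordan structure of A has elementary divisors (x - 2)^3, (x - 2), (x - 2), (x - 2). Arranging the block sizes at each eigenvalue in decreasing order and taking row products gives the invariant factors.

Invariant factors (smallest first, each dividing the next): x - 2, x - 2, x - 2, (x - 2)^3.

Check: the last factor (x - 2)^3 is the minimal polynomial, and the product (x - 2)^6 is the characteristic polynomial.

x - 2, x - 2, x - 2, (x - 2)^3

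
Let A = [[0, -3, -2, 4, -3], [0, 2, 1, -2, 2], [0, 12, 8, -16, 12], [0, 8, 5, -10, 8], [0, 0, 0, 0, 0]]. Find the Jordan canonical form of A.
J = [[0, 1, 0, 0, 0], [0, 0, 1, 0, 0], [0, 0, 0, 0, 0], [0, 0, 0, 0, 0], [0, 0, 0, 0, 0]]

The characteristic polynomial is det(xI - A) = x^5, so the eigenvalues are 0 (algebraic multiplicity 5).

For λ = 0: rank(A) = 2, rank(A^2) = 1, rank(A^3) = 0. The eigenspace has dimension 5 - 2 = 3, so there are 3 Jordan blocks; the rank sequence gives block sizes [3, 1, 1].

Assembling the blocks gives the Jordan form J above.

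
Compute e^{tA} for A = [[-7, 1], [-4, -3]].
A has Jordan form J = [[-5, 1], [0, -5]] with A = PJP^{-1}, so e^{tA} = P e^{tJ} P^{-1}.

For a Jordan block J_k(λ), e^{tJ_k(λ)} = e^{λt} · (I + tN + t^2 N^2/2! + ... + t^{k-1} N^{k-1}/(k-1)!) where N is the nilpotent superdiagonal part.

Assembling the blocks and conjugating back gives the entries of e^{tA} as shown above.

e^{tA} = [[(1 - 2*t)*e^{-5*t}, t*e^{-5*t}], [-4*t*e^{-5*t}, (2*t + 1)*e^{-5*t}]]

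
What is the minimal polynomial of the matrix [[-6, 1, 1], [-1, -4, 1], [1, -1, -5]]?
The characteristic polynomial factors as (x + 5)^3. The minimal polynomial is ∏(x - λ)^{k_λ} where k_λ is the size of the largest Jordan block at λ.

For λ = -5: rank(A + 5I) = 2, and the largest Jordan block has size 3 (the smallest k with rank((A + 5I)^k) = rank((A + 5I)^(k+1))).

So m_A(x) = (x + 5)^3.

m_A(x) = (x + 5)^3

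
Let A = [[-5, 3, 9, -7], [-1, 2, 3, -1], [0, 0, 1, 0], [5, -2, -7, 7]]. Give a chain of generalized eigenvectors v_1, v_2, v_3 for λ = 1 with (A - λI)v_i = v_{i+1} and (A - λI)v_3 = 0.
We seek v_1 ∈ ker((A - I)^3) \ ker((A - I)^2), then set v_{i+1} = (A - I) v_i.

One such chain is v_1 = [[0, 0, 1, 0]]^T, v_2 = [[9, 3, 0, -7]]^T, v_3 = [[4, 1, 0, -3]]^T. Check: (A - I) v_3 = [[0, 0, 0, 0]]^T = 0.

v_1 = [[0, 0, 1, 0]]^T, v_2 = [[9, 3, 0, -7]]^T, v_3 = [[4, 1, 0, -3]]^T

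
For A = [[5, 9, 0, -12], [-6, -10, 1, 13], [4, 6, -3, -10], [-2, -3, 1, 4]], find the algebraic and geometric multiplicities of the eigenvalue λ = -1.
The characteristic polynomial is (x + 1)^4, so the factor x + 1 appears with exponent 4: the algebraic multiplicity is 4.

rank(A + I) = 2, so the eigenspace has dimension 4 - 2 = 2: the geometric multiplicity is 2.

Since 2 < 4, A is not diagonalizable.

algebraic multiplicity 4, geometric multiplicity 2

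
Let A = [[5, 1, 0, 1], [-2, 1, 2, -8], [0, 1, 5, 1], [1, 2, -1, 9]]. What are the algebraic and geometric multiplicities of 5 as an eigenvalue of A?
algebraic multiplicity 4, geometric multiplicity 2

The characteristic polynomial is (x - 5)^4, so the factor x - 5 appears with exponent 4: the algebraic multiplicity is 4.

rank(A - 5I) = 2, so the eigenspace has dimension 4 - 2 = 2: the geometric multiplicity is 2.

Since 2 < 4, A is not diagonalizable.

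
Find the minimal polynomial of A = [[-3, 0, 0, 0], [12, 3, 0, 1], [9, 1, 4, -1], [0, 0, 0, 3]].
The characteristic polynomial factors as (x - 4)(x - 3)^2(x + 3). The minimal polynomial is ∏(x - λ)^{k_λ} where k_λ is the size of the largest Jordan block at λ.

For λ = -3: rank(A + 3I) = 3, and the largest Jordan block has size 1 (the smallest k with rank((A + 3I)^k) = rank((A + 3I)^(k+1))).
For λ = 3: rank(A - 3I) = 3, and the largest Jordan block has size 2 (the smallest k with rank((A - 3I)^k) = rank((A - 3I)^(k+1))).
For λ = 4: rank(A - 4I) = 3, and the largest Jordan block has size 1 (the smallest k with rank((A - 4I)^k) = rank((A - 4I)^(k+1))).

So m_A(x) = (x - 4)(x - 3)^2(x + 3).

m_A(x) = (x - 4)(x - 3)^2(x + 3)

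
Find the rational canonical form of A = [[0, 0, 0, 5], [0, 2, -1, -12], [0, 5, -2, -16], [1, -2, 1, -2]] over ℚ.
R = [[0, 0, 0, 5], [1, 0, 0, -14], [0, 1, 0, 12], [0, 0, 1, -2]]

The invariant factors of A (the non-unit diagonal entries of the Smith normal form of xI - A over ℚ[x]) are (x - 1)^3(x + 5), each dividing the next. The characteristic polynomial is their product, (x - 1)^3(x + 5).

The rational canonical form is the block-diagonal matrix of companion matrices C(f_i):
R = [[0, 0, 0, 5], [1, 0, 0, -14], [0, 1, 0, 12], [0, 0, 1, -2]].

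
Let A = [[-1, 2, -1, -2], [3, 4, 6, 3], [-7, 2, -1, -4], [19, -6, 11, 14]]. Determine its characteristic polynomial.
xI - A = [[x + 1, -2, 1, 2], [-3, x - 4, -6, -3], [7, -2, x + 1, 4], [-19, 6, -11, x - 14]].

Expanding det(xI - A) along the first row:
det(xI - A) = + (x + 1)·det([[x - 4, -6, -3], [-2, x + 1, 4], [6, -11, x - 14]]) - (-2)·det([[-3, -6, -3], [7, x + 1, 4], [-19, -11, x - 14]]) + (1)·det([[-3, x - 4, -3], [7, -2, 4], [-19, 6, x - 14]]) - (2)·det([[-3, x - 4, -6], [7, -2, x + 1], [-19, 6, -11]]).

Evaluating gives χ_A(x) = x^4 - 16x^3 + 96x^2 - 256x + 256 = (x - 4)^4.

χ_A(x) = (x - 4)^4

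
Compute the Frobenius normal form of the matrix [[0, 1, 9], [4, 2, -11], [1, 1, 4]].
The invariant factors of A (the non-unit diagonal entries of the Smith normal form of xI - A over ℚ[x]) are (x - 3)(x^2 - 3x - 3), each dividing the next. The characteristic polynomial is their product, (x - 3)(x^2 - 3x - 3).

The rational canonical form is the block-diagonal matrix of companion matrices C(f_i):
R = [[0, 0, -9], [1, 0, -6], [0, 1, 6]].

Note the characteristic polynomial does not split into linear factors over ℚ, so A has no Jordan form over ℚ; the rational canonical form exists over any field.

R = [[0, 0, -9], [1, 0, -6], [0, 1, 6]]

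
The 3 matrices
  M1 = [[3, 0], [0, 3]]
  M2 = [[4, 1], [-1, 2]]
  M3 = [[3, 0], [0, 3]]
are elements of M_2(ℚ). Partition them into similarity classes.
Characteristic polynomials: χ_{M1} = (x - 3)^2, χ_{M2} = (x - 3)^2, χ_{M3} = (x - 3)^2.

{M1, M3}: invariant factors x - 3, x - 3.

{M2}: invariant factors (x - 3)^2.

Matrices are similar if and only if their invariant-factor lists agree; the partition into similarity classes is {M1, M3}, {M2}.

2 classes: {M1, M3}, {M2}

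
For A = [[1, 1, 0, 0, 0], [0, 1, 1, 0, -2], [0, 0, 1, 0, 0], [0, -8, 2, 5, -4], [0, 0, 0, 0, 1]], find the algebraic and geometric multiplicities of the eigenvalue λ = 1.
The characteristic polynomial is (x - 5)(x - 1)^4, so the factor x - 1 appears with exponent 4: the algebraic multiplicity is 4.

rank(A - I) = 3, so the eigenspace has dimension 5 - 3 = 2: the geometric multiplicity is 2.

Since 2 < 4, A is not diagonalizable.

algebraic multiplicity 4, geometric multiplicity 2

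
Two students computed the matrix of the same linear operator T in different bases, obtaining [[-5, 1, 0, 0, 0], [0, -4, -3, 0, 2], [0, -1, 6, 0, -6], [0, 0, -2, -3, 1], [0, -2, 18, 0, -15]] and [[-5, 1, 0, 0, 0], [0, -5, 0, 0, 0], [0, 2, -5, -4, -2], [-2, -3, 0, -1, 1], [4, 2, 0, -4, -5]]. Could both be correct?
No.

Both have characteristic polynomial (x + 3)^2(x + 5)^3, but the minimal polynomial of A is (x + 3)^2(x + 5)^3 while the minimal polynomial of B is (x + 3)^2(x + 5)^2. The minimal polynomial is a similarity invariant, so A and B are not similar.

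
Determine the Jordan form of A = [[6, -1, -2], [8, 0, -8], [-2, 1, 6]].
J = [[4, 1, 0], [0, 4, 0], [0, 0, 4]]

The characteristic polynomial is det(xI - A) = (x - 4)^3, so the eigenvalues are 4 (algebraic multiplicity 3).

For λ = 4: rank(A - 4I) = 1, rank((A - 4I)^2) = 0. The eigenspace has dimension 3 - 1 = 2, so there are 2 Jordan blocks; the rank sequence gives block sizes [2, 1].

Assembling the blocks gives the Jordan form J above.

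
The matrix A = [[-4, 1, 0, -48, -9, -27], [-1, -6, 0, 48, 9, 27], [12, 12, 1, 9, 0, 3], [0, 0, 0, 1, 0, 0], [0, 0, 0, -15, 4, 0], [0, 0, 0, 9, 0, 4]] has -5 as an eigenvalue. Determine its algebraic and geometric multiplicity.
algebraic multiplicity 2, geometric multiplicity 1

The characteristic polynomial is (x - 4)^2(x - 1)^2(x + 5)^2, so the factor x + 5 appears with exponent 2: the algebraic multiplicity is 2.

rank(A + 5I) = 5, so the eigenspace has dimension 6 - 5 = 1: the geometric multiplicity is 1.

Since 1 < 2, A is not diagonalizable.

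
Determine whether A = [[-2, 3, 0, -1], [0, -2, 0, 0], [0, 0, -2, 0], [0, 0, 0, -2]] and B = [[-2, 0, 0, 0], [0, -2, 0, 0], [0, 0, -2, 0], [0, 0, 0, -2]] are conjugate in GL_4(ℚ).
No.

Both have characteristic polynomial (x + 2)^4, but the minimal polynomial of A is (x + 2)^2 while the minimal polynomial of B is x + 2. The minimal polynomial is a similarity invariant, so A and B are not similar.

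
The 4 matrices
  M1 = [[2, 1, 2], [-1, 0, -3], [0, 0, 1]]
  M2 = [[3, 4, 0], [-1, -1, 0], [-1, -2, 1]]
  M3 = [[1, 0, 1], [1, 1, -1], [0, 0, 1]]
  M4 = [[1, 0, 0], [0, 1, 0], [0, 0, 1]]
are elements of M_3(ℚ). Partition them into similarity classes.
3 classes: {M1, M3}, {M2}, {M4}

Characteristic polynomials: χ_{M1} = (x - 1)^3, χ_{M2} = (x - 1)^3, χ_{M3} = (x - 1)^3, χ_{M4} = (x - 1)^3.

{M1, M3}: invariant factors (x - 1)^3.

{M2}: invariant factors x - 1, (x - 1)^2.

{M4}: invariant factors x - 1, x - 1, x - 1.

Matrices are similar if and only if their invariant-factor lists agree; the partition into similarity classes is {M1, M3}, {M2}, {M4}.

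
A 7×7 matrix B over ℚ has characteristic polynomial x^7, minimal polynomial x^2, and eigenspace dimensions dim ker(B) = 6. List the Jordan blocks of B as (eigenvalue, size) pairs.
λ = 0: algebraic multiplicity 7 (exponent in χ_B), largest block size 2 (exponent in m_B), 6 blocks (geometric multiplicity). These force block sizes [2, 1, 1, 1, 1, 1].

Jordan blocks: (0, 2), (0, 1), (0, 1), (0, 1), (0, 1), (0, 1)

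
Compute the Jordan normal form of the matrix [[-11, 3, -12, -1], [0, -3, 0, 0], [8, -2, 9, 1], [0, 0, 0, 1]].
The characteristic polynomial is det(xI - A) = (x - 1)^2(x + 3)^2, so the eigenvalues are -3 (algebraic multiplicity 2), 1 (algebraic multiplicity 2).

For λ = -3: rank(A + 3I) = 3, rank((A + 3I)^2) = 2. The eigenspace has dimension 4 - 3 = 1, so there is 1 Jordan block; the rank sequence gives block sizes [2].

For λ = 1: rank(A - I) = 3, rank((A - I)^2) = 2. The eigenspace has dimension 4 - 3 = 1, so there is 1 Jordan block; the rank sequence gives block sizes [2].

Assembling the blocks gives the Jordan form J above.

J = [[-3, 1, 0, 0], [0, -3, 0, 0], [0, 0, 1, 1], [0, 0, 0, 1]]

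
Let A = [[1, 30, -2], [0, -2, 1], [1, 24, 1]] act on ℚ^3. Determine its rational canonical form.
The invariant factors of A (the non-unit diagonal entries of the Smith normal form of xI - A over ℚ[x]) are x(x - 5)(x + 5), each dividing the next. The characteristic polynomial is their product, x(x - 5)(x + 5).

The rational canonical form is the block-diagonal matrix of companion matrices C(f_i):
R = [[0, 0, 0], [1, 0, 25], [0, 1, 0]].

R = [[0, 0, 0], [1, 0, 25], [0, 1, 0]]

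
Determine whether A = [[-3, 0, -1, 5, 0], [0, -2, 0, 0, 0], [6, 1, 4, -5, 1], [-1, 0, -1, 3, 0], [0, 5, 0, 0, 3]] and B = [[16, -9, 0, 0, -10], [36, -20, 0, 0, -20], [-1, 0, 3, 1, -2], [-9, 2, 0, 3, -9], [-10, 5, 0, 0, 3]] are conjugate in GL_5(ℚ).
Both have characteristic polynomial (x - 3)^3(x + 2)^2, but the minimal polynomial of A is (x - 3)^3(x + 2) while the minimal polynomial of B is (x - 3)^3(x + 2)^2. The minimal polynomial is a similarity invariant, so A and B are not similar.

No.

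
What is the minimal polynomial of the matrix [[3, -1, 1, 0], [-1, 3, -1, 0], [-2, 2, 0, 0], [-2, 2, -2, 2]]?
m_A(x) = (x - 2)^2

The characteristic polynomial factors as (x - 2)^4. The minimal polynomial is ∏(x - λ)^{k_λ} where k_λ is the size of the largest Jordan block at λ.

For λ = 2: rank(A - 2I) = 1, and the largest Jordan block has size 2 (the smallest k with rank((A - 2I)^k) = rank((A - 2I)^(k+1))).

So m_A(x) = (x - 2)^2.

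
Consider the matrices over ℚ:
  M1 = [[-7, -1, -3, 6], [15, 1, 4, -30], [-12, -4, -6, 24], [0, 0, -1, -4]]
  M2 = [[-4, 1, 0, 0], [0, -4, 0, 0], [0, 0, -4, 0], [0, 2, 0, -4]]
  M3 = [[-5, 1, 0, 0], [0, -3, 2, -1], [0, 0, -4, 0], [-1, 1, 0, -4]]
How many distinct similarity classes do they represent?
Characteristic polynomials: χ_{M1} = (x + 4)^4, χ_{M2} = (x + 4)^4, χ_{M3} = (x + 4)^4.

{M1, M3}: invariant factors x + 4, (x + 4)^3.

{M2}: invariant factors x + 4, x + 4, (x + 4)^2.

Matrices are similar if and only if their invariant-factor lists agree; the partition into similarity classes is {M1, M3}, {M2}.

2 classes: {M1, M3}, {M2}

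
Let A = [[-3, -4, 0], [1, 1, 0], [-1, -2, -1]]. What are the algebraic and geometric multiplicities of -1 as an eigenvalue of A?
The characteristic polynomial is (x + 1)^3, so the factor x + 1 appears with exponent 3: the algebraic multiplicity is 3.

rank(A + I) = 1, so the eigenspace has dimension 3 - 1 = 2: the geometric multiplicity is 2.

Since 2 < 3, A is not diagonalizable.

algebraic multiplicity 3, geometric multiplicity 2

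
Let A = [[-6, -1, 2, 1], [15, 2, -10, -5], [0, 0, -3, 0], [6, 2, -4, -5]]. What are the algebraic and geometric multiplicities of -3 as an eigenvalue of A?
The characteristic polynomial is (x + 3)^4, so the factor x + 3 appears with exponent 4: the algebraic multiplicity is 4.

rank(A + 3I) = 1, so the eigenspace has dimension 4 - 1 = 3: the geometric multiplicity is 3.

Since 3 < 4, A is not diagonalizable.

algebraic multiplicity 4, geometric multiplicity 3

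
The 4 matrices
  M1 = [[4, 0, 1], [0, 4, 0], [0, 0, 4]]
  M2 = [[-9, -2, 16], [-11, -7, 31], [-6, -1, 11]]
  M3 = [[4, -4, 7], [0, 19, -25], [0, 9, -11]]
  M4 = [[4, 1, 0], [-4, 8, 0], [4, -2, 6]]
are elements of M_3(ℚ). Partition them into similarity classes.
Characteristic polynomials: χ_{M1} = (x - 4)^3, χ_{M2} = (x - 3)(x + 4)^2, χ_{M3} = (x - 4)^3, χ_{M4} = (x - 6)^3.

{M1}: invariant factors x - 4, (x - 4)^2.

{M2}: invariant factors (x - 3)(x + 4)^2.

{M3}: invariant factors (x - 4)^3.

{M4}: invariant factors x - 6, (x - 6)^2.

Matrices are similar if and only if their invariant-factor lists agree; the partition into similarity classes is {M1}, {M2}, {M3}, {M4}.

4 classes: {M1}, {M2}, {M3}, {M4}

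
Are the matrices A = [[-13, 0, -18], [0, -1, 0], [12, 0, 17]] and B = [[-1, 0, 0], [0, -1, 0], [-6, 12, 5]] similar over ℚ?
Two matrices over a field are similar if and only if they have the same invariant factors.

Both A and B have characteristic polynomial (x - 5)(x + 1)^2 and minimal polynomial (x - 5)(x + 1). Computing further, both have invariant factors x + 1, (x - 5)(x + 1). Hence A and B are similar.

Yes.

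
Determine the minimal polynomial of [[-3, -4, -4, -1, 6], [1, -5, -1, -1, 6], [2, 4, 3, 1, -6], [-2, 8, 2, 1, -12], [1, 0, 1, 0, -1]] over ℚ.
The characteristic polynomial factors as (x + 1)^5. The minimal polynomial is ∏(x - λ)^{k_λ} where k_λ is the size of the largest Jordan block at λ.

For λ = -1: rank(A + I) = 2, and the largest Jordan block has size 2 (the smallest k with rank((A + I)^k) = rank((A + I)^(k+1))).

So m_A(x) = (x + 1)^2.

m_A(x) = (x + 1)^2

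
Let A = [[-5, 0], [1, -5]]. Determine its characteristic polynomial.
χ_A(x) = (x + 5)^2

xI - A = [[x + 5, 0], [-1, x + 5]].

Expanding det(xI - A) along the first row:
det(xI - A) = + (x + 5)·det([[x + 5]]) - (0)·det([[-1]]).

Evaluating gives χ_A(x) = x^2 + 10x + 25 = (x + 5)^2.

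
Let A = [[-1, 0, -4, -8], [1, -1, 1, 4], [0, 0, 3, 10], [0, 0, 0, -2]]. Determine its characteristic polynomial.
χ_A(x) = (x - 3)(x + 1)^2(x + 2)

xI - A = [[x + 1, 0, 4, 8], [-1, x + 1, -1, -4], [0, 0, x - 3, -10], [0, 0, 0, x + 2]].

Expanding det(xI - A) along the first row:
det(xI - A) = + (x + 1)·det([[x + 1, -1, -4], [0, x - 3, -10], [0, 0, x + 2]]) - (0)·det([[-1, -1, -4], [0, x - 3, -10], [0, 0, x + 2]]) + (4)·det([[-1, x + 1, -4], [0, 0, -10], [0, 0, x + 2]]) - (8)·det([[-1, x + 1, -1], [0, 0, x - 3], [0, 0, 0]]).

Evaluating gives χ_A(x) = x^4 + x^3 - 7x^2 - 13x - 6 = (x - 3)(x + 1)^2(x + 2).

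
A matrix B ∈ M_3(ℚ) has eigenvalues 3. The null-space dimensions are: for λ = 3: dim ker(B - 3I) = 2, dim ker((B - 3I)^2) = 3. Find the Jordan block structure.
Jordan blocks: (3, 2), (3, 1)

λ = 3: successive nullity increments [2, 1] count blocks of size ≥ k; block sizes are [2, 1].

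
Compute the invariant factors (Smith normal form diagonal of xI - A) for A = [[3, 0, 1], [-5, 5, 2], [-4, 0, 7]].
(x - 5)^3

The Jordan structure of A has elementary divisors (x - 5)^3. Arranging the block sizes at each eigenvalue in decreasing order and taking row products gives the invariant factors.

Invariant factors (smallest first, each dividing the next): (x - 5)^3.

Check: the last factor (x - 5)^3 is the minimal polynomial, and the product (x - 5)^3 is the characteristic polynomial.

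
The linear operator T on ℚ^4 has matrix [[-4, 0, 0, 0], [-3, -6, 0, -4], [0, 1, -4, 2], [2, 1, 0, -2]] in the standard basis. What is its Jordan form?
J = [[-4, 1, 0, 0], [0, -4, 1, 0], [0, 0, -4, 0], [0, 0, 0, -4]]

The characteristic polynomial is det(xI - A) = (x + 4)^4, so the eigenvalues are -4 (algebraic multiplicity 4).

For λ = -4: rank(A + 4I) = 2, rank((A + 4I)^2) = 1, rank((A + 4I)^3) = 0. The eigenspace has dimension 4 - 2 = 2, so there are 2 Jordan blocks; the rank sequence gives block sizes [3, 1].

Assembling the blocks gives the Jordan form J above.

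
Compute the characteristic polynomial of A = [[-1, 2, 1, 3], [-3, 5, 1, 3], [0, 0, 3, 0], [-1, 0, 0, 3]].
xI - A = [[x + 1, -2, -1, -3], [3, x - 5, -1, -3], [0, 0, x - 3, 0], [1, 0, 0, x - 3]].

Expanding det(xI - A) along the first row:
det(xI - A) = + (x + 1)·det([[x - 5, -1, -3], [0, x - 3, 0], [0, 0, x - 3]]) - (-2)·det([[3, -1, -3], [0, x - 3, 0], [1, 0, x - 3]]) + (-1)·det([[3, x - 5, -3], [0, 0, 0], [1, 0, x - 3]]) - (-3)·det([[3, x - 5, -1], [0, 0, x - 3], [1, 0, 0]]).

Evaluating gives χ_A(x) = x^4 - 10x^3 + 37x^2 - 60x + 36 = (x - 3)^2(x - 2)^2.

χ_A(x) = (x - 3)^2(x - 2)^2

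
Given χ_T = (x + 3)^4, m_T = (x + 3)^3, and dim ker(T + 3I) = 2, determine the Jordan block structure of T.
λ = -3: algebraic multiplicity 4 (exponent in χ_T), largest block size 3 (exponent in m_T), 2 blocks (geometric multiplicity). These force block sizes [3, 1].

Jordan blocks: (-3, 3), (-3, 1)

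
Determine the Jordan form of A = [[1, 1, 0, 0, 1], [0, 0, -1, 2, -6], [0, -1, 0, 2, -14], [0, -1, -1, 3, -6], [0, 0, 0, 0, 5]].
J = [[1, 1, 0, 0, 0], [0, 1, 1, 0, 0], [0, 0, 1, 0, 0], [0, 0, 0, 1, 0], [0, 0, 0, 0, 5]]

The characteristic polynomial is det(xI - A) = (x - 5)(x - 1)^4, so the eigenvalues are 1 (algebraic multiplicity 4), 5 (algebraic multiplicity 1).

For λ = 1: rank(A - I) = 3, rank((A - I)^2) = 2, rank((A - I)^3) = 1. The eigenspace has dimension 5 - 3 = 2, so there are 2 Jordan blocks; the rank sequence gives block sizes [3, 1].

For λ = 5: algebraic multiplicity 1 gives one 1×1 block.

Assembling the blocks gives the Jordan form J above.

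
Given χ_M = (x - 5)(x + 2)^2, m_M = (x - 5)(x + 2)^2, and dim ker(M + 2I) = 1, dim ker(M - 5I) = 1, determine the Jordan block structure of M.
Jordan blocks: (-2, 2), (5, 1)

λ = -2: algebraic multiplicity 2 (exponent in χ_M), largest block size 2 (exponent in m_M), 1 block (geometric multiplicity). This forces block sizes [2].
λ = 5: algebraic multiplicity 1 (exponent in χ_M), largest block size 1 (exponent in m_M), 1 block (geometric multiplicity). This forces block sizes [1].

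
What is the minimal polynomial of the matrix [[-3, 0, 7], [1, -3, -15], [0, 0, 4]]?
m_A(x) = (x - 4)(x + 3)^2

The characteristic polynomial factors as (x - 4)(x + 3)^2. The minimal polynomial is ∏(x - λ)^{k_λ} where k_λ is the size of the largest Jordan block at λ.

For λ = -3: rank(A + 3I) = 2, and the largest Jordan block has size 2 (the smallest k with rank((A + 3I)^k) = rank((A + 3I)^(k+1))).
For λ = 4: rank(A - 4I) = 2, and the largest Jordan block has size 1 (the smallest k with rank((A - 4I)^k) = rank((A - 4I)^(k+1))).

So m_A(x) = (x - 4)(x + 3)^2.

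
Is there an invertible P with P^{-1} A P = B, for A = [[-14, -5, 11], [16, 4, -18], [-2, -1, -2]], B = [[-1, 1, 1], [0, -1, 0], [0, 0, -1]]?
trace(A) = -12 but trace(B) = -3. The trace is a similarity invariant, so A and B are not similar.

No.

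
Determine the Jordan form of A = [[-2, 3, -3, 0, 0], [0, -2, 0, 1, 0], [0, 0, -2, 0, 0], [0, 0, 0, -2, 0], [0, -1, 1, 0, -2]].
The characteristic polynomial is det(xI - A) = (x + 2)^5, so the eigenvalues are -2 (algebraic multiplicity 5).

For λ = -2: rank(A + 2I) = 2, rank((A + 2I)^2) = 1, rank((A + 2I)^3) = 0. The eigenspace has dimension 5 - 2 = 3, so there are 3 Jordan blocks; the rank sequence gives block sizes [3, 1, 1].

Assembling the blocks gives the Jordan form J above.

J = [[-2, 1, 0, 0, 0], [0, -2, 1, 0, 0], [0, 0, -2, 0, 0], [0, 0, 0, -2, 0], [0, 0, 0, 0, -2]]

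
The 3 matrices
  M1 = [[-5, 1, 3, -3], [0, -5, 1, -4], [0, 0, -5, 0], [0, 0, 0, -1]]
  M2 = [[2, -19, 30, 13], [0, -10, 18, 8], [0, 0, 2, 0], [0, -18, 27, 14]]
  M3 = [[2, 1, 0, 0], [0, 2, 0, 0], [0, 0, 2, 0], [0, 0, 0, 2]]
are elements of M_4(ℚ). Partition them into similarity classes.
3 classes: {M1}, {M2}, {M3}

Characteristic polynomials: χ_{M1} = (x + 1)(x + 5)^3, χ_{M2} = (x - 2)^4, χ_{M3} = (x - 2)^4.

{M1}: invariant factors (x + 1)(x + 5)^3.

{M2}: invariant factors x - 2, (x - 2)^3.

{M3}: invariant factors x - 2, x - 2, (x - 2)^2.

Matrices are similar if and only if their invariant-factor lists agree; the partition into similarity classes is {M1}, {M2}, {M3}.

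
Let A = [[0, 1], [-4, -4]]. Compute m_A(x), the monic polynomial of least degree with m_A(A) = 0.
m_A(x) = (x + 2)^2

The characteristic polynomial factors as (x + 2)^2. The minimal polynomial is ∏(x - λ)^{k_λ} where k_λ is the size of the largest Jordan block at λ.

For λ = -2: rank(A + 2I) = 1, and the largest Jordan block has size 2 (the smallest k with rank((A + 2I)^k) = rank((A + 2I)^(k+1))).

So m_A(x) = (x + 2)^2.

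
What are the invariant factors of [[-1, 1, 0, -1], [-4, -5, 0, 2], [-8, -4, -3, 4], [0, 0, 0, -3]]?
The Jordan structure of A has elementary divisors (x + 3)^2, (x + 3), (x + 3). Arranging the block sizes at each eigenvalue in decreasing order and taking row products gives the invariant factors.

Invariant factors (smallest first, each dividing the next): x + 3, x + 3, (x + 3)^2.

Check: the last factor (x + 3)^2 is the minimal polynomial, and the product (x + 3)^4 is the characteristic polynomial.

x + 3, x + 3, (x + 3)^2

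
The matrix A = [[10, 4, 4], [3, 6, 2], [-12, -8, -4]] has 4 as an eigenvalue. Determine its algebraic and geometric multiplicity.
The characteristic polynomial is (x - 4)^3, so the factor x - 4 appears with exponent 3: the algebraic multiplicity is 3.

rank(A - 4I) = 1, so the eigenspace has dimension 3 - 1 = 2: the geometric multiplicity is 2.

Since 2 < 3, A is not diagonalizable.

algebraic multiplicity 3, geometric multiplicity 2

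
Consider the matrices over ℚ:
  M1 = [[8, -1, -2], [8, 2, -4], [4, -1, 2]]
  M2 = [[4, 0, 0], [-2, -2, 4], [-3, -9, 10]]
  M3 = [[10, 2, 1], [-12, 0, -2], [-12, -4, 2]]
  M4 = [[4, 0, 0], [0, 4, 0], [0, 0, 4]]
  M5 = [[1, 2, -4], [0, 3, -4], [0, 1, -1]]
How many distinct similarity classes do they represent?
Characteristic polynomials: χ_{M1} = (x - 4)^3, χ_{M2} = (x - 4)^3, χ_{M3} = (x - 4)^3, χ_{M4} = (x - 4)^3, χ_{M5} = (x - 1)^3.

{M1, M2, M3}: invariant factors x - 4, (x - 4)^2.

{M4}: invariant factors x - 4, x - 4, x - 4.

{M5}: invariant factors x - 1, (x - 1)^2.

Matrices are similar if and only if their invariant-factor lists agree; the partition into similarity classes is {M1, M2, M3}, {M4}, {M5}.

3 classes: {M1, M2, M3}, {M4}, {M5}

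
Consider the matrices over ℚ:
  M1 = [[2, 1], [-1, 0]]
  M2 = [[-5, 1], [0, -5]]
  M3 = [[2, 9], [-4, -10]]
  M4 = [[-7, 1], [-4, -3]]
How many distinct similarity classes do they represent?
Characteristic polynomials: χ_{M1} = (x - 1)^2, χ_{M2} = (x + 5)^2, χ_{M3} = (x + 4)^2, χ_{M4} = (x + 5)^2.

{M1}: invariant factors (x - 1)^2.

{M2, M4}: invariant factors (x + 5)^2.

{M3}: invariant factors (x + 4)^2.

Matrices are similar if and only if their invariant-factor lists agree; the partition into similarity classes is {M1}, {M2, M4}, {M3}.

3 classes: {M1}, {M2, M4}, {M3}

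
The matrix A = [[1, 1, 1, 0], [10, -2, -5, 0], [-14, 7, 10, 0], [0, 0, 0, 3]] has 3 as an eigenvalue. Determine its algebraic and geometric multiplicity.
The characteristic polynomial is (x - 3)^4, so the factor x - 3 appears with exponent 4: the algebraic multiplicity is 4.

rank(A - 3I) = 1, so the eigenspace has dimension 4 - 1 = 3: the geometric multiplicity is 3.

Since 3 < 4, A is not diagonalizable.

algebraic multiplicity 4, geometric multiplicity 3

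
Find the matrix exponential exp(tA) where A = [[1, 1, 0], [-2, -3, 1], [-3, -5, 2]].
e^{tA} = [[-t^2/2 + t + 1, t*(1 - t), t^2/2], [t*(t - 4)/2, t^2 - 3*t + 1, t*(1 - t/2)], [t*(t - 6)/2, t*(t - 5), -t^2/2 + 2*t + 1]]

A has Jordan form J = [[0, 1, 0], [0, 0, 1], [0, 0, 0]] with A = PJP^{-1}, so e^{tA} = P e^{tJ} P^{-1}.

For a Jordan block J_k(λ), e^{tJ_k(λ)} = e^{λt} · (I + tN + t^2 N^2/2! + ... + t^{k-1} N^{k-1}/(k-1)!) where N is the nilpotent superdiagonal part.

Assembling the blocks and conjugating back gives the entries of e^{tA} as shown above.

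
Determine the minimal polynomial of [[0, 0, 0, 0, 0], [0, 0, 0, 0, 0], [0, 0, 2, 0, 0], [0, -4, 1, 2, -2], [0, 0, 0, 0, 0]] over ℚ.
m_A(x) = x(x - 2)^2

The characteristic polynomial factors as x^3(x - 2)^2. The minimal polynomial is ∏(x - λ)^{k_λ} where k_λ is the size of the largest Jordan block at λ.

For λ = 0: rank(A) = 2, and the largest Jordan block has size 1 (the smallest k with rank(A^k) = rank(A^(k+1))).
For λ = 2: rank(A - 2I) = 4, and the largest Jordan block has size 2 (the smallest k with rank((A - 2I)^k) = rank((A - 2I)^(k+1))).

So m_A(x) = x(x - 2)^2.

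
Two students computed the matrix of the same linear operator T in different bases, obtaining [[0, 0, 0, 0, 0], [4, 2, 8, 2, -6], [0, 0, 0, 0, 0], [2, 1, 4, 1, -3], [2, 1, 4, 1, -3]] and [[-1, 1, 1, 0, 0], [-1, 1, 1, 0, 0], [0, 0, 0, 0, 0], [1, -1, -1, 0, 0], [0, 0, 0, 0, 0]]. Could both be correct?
Two matrices over a field are similar if and only if they have the same invariant factors.

Both A and B have characteristic polynomial x^5 and minimal polynomial x^2. Computing further, both have invariant factors x, x, x, x^2. Hence A and B are similar.

Yes.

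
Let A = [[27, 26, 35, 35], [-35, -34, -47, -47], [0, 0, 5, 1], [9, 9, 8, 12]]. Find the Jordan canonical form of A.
J = [[1, 1, 0, 0], [0, 1, 0, 0], [0, 0, 4, 1], [0, 0, 0, 4]]

The characteristic polynomial is det(xI - A) = (x - 4)^2(x - 1)^2, so the eigenvalues are 1 (algebraic multiplicity 2), 4 (algebraic multiplicity 2).

For λ = 1: rank(A - I) = 3, rank((A - I)^2) = 2. The eigenspace has dimension 4 - 3 = 1, so there is 1 Jordan block; the rank sequence gives block sizes [2].

For λ = 4: rank(A - 4I) = 3, rank((A - 4I)^2) = 2. The eigenspace has dimension 4 - 3 = 1, so there is 1 Jordan block; the rank sequence gives block sizes [2].

Assembling the blocks gives the Jordan form J above.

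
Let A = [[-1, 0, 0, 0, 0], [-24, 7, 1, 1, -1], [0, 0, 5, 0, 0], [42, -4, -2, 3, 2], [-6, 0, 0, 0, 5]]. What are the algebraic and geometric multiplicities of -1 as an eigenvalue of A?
algebraic multiplicity 1, geometric multiplicity 1

The characteristic polynomial is (x - 5)^4(x + 1), so the factor x + 1 appears with exponent 1: the algebraic multiplicity is 1.

rank(A + I) = 4, so the eigenspace has dimension 5 - 4 = 1: the geometric multiplicity is 1.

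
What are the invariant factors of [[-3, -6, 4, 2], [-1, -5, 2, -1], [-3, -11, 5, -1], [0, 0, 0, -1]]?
x + 1, (x + 1)^3

The Jordan structure of A has elementary divisors (x + 1)^3, (x + 1). Arranging the block sizes at each eigenvalue in decreasing order and taking row products gives the invariant factors.

Invariant factors (smallest first, each dividing the next): x + 1, (x + 1)^3.

Check: the last factor (x + 1)^3 is the minimal polynomial, and the product (x + 1)^4 is the characteristic polynomial.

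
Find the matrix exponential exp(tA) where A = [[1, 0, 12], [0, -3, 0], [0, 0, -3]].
A has Jordan form J = [[-3, 0, 0], [0, -3, 0], [0, 0, 1]] with A = PJP^{-1}, so e^{tA} = P e^{tJ} P^{-1}.

For a Jordan block J_k(λ), e^{tJ_k(λ)} = e^{λt} · (I + tN + t^2 N^2/2! + ... + t^{k-1} N^{k-1}/(k-1)!) where N is the nilpotent superdiagonal part.

Assembling the blocks and conjugating back gives the entries of e^{tA} as shown above.

e^{tA} = [[e^{t}, 0, 3*e^{t} - 3*e^{-3*t}], [0, e^{-3*t}, 0], [0, 0, e^{-3*t}]]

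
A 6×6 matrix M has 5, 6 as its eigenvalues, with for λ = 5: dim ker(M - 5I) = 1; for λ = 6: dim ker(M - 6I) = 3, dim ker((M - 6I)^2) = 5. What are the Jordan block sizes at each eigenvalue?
Jordan blocks: (5, 1), (6, 2), (6, 2), (6, 1)

λ = 5: successive nullity increments [1] count blocks of size ≥ k; block sizes are [1].
λ = 6: successive nullity increments [3, 2] count blocks of size ≥ k; block sizes are [2, 2, 1].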